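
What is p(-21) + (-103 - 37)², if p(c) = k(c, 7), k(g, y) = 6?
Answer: 19606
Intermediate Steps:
p(c) = 6
p(-21) + (-103 - 37)² = 6 + (-103 - 37)² = 6 + (-140)² = 6 + 19600 = 19606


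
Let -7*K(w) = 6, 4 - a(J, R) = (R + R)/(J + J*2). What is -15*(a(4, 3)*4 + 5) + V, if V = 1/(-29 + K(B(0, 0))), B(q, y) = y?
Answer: -59572/209 ≈ -285.03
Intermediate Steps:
a(J, R) = 4 - 2*R/(3*J) (a(J, R) = 4 - (R + R)/(J + J*2) = 4 - 2*R/(J + 2*J) = 4 - 2*R/(3*J))
K(w) = -6/7 (K(w) = -⅐*6 = -6/7)
V = -7/209 (V = 1/(-29 - 6/7) = 1/(-209/7) = -7/209 ≈ -0.033493)
-15*(a(4, 3)*4 + 5) + V = -15*((4 - ⅔*3/4)*4 + 5) - 7/209 = -15*((4 - ⅔*3*¼)*4 + 5) - 7/209 = -15*((4 - ½)*4 + 5) - 7/209 = -15*((7/2)*4 + 5) - 7/209 = -15*(14 + 5) - 7/209 = -15*19 - 7/209 = -285 - 7/209 = -59572/209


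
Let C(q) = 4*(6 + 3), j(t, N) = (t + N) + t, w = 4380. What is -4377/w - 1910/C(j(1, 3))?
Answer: -710281/13140 ≈ -54.055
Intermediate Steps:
j(t, N) = N + 2*t (j(t, N) = (N + t) + t = N + 2*t)
C(q) = 36 (C(q) = 4*9 = 36)
-4377/w - 1910/C(j(1, 3)) = -4377/4380 - 1910/36 = -4377*1/4380 - 1910*1/36 = -1459/1460 - 955/18 = -710281/13140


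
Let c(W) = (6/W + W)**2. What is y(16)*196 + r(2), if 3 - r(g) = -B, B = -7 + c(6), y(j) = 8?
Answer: 1613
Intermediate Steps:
c(W) = (W + 6/W)**2
B = 42 (B = -7 + (6 + 6**2)**2/6**2 = -7 + (6 + 36)**2/36 = -7 + (1/36)*42**2 = -7 + (1/36)*1764 = -7 + 49 = 42)
r(g) = 45 (r(g) = 3 - (-1)*42 = 3 - 1*(-42) = 3 + 42 = 45)
y(16)*196 + r(2) = 8*196 + 45 = 1568 + 45 = 1613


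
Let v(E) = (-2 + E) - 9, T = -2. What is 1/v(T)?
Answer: -1/13 ≈ -0.076923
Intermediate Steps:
v(E) = -11 + E
1/v(T) = 1/(-11 - 2) = 1/(-13) = -1/13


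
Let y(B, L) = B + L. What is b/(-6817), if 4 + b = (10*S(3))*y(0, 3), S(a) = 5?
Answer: -146/6817 ≈ -0.021417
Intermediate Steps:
b = 146 (b = -4 + (10*5)*(0 + 3) = -4 + 50*3 = -4 + 150 = 146)
b/(-6817) = 146/(-6817) = 146*(-1/6817) = -146/6817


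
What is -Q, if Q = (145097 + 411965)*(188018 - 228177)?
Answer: 22371052858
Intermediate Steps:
Q = -22371052858 (Q = 557062*(-40159) = -22371052858)
-Q = -1*(-22371052858) = 22371052858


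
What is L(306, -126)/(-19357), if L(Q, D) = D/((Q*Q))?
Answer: 7/100695114 ≈ 6.9517e-8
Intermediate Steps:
L(Q, D) = D/Q**2 (L(Q, D) = D/(Q**2) = D/Q**2)
L(306, -126)/(-19357) = -126/306**2/(-19357) = -126*1/93636*(-1/19357) = -7/5202*(-1/19357) = 7/100695114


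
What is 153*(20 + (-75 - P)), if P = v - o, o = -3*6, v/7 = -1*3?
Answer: -7956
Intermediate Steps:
v = -21 (v = 7*(-1*3) = 7*(-3) = -21)
o = -18
P = -3 (P = -21 - 1*(-18) = -21 + 18 = -3)
153*(20 + (-75 - P)) = 153*(20 + (-75 - 1*(-3))) = 153*(20 + (-75 + 3)) = 153*(20 - 72) = 153*(-52) = -7956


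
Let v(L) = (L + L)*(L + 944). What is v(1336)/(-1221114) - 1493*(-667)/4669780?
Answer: -4538837291511/950388955820 ≈ -4.7758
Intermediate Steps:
v(L) = 2*L*(944 + L) (v(L) = (2*L)*(944 + L) = 2*L*(944 + L))
v(1336)/(-1221114) - 1493*(-667)/4669780 = (2*1336*(944 + 1336))/(-1221114) - 1493*(-667)/4669780 = (2*1336*2280)*(-1/1221114) + 995831*(1/4669780) = 6092160*(-1/1221114) + 995831/4669780 = -1015360/203519 + 995831/4669780 = -4538837291511/950388955820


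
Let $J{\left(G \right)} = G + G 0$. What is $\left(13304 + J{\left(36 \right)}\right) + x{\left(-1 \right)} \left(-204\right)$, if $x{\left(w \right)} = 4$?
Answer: $12524$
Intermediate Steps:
$J{\left(G \right)} = G$ ($J{\left(G \right)} = G + 0 = G$)
$\left(13304 + J{\left(36 \right)}\right) + x{\left(-1 \right)} \left(-204\right) = \left(13304 + 36\right) + 4 \left(-204\right) = 13340 - 816 = 12524$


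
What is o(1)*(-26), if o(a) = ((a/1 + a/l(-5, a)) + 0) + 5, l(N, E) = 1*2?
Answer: -169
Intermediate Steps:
l(N, E) = 2
o(a) = 5 + 3*a/2 (o(a) = ((a/1 + a/2) + 0) + 5 = ((a*1 + a*(½)) + 0) + 5 = ((a + a/2) + 0) + 5 = (3*a/2 + 0) + 5 = 3*a/2 + 5 = 5 + 3*a/2)
o(1)*(-26) = (5 + (3/2)*1)*(-26) = (5 + 3/2)*(-26) = (13/2)*(-26) = -169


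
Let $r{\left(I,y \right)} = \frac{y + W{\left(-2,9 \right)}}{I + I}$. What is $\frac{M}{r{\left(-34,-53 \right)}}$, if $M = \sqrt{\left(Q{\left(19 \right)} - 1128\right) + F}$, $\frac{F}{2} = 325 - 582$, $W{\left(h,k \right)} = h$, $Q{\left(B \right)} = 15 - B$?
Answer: $\frac{68 i \sqrt{1646}}{55} \approx 50.16 i$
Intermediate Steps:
$F = -514$ ($F = 2 \left(325 - 582\right) = 2 \left(-257\right) = -514$)
$r{\left(I,y \right)} = \frac{-2 + y}{2 I}$ ($r{\left(I,y \right)} = \frac{y - 2}{I + I} = \frac{-2 + y}{2 I}$)
$M = i \sqrt{1646}$ ($M = \sqrt{\left(\left(15 - 19\right) - 1128\right) - 514} = \sqrt{\left(-4 - 1128\right) - 514} = \sqrt{-1132 - 514} = \sqrt{-1646} = i \sqrt{1646} \approx 40.571 i$)
$\frac{M}{r{\left(-34,-53 \right)}} = \frac{i \sqrt{1646}}{\frac{1}{2} \frac{1}{-34} \left(-2 - 53\right)} = \frac{i \sqrt{1646}}{\frac{1}{2} \left(- \frac{1}{34}\right) \left(-55\right)} = \frac{i \sqrt{1646}}{\frac{55}{68}} = i \sqrt{1646} \cdot \frac{68}{55} = \frac{68 i \sqrt{1646}}{55}$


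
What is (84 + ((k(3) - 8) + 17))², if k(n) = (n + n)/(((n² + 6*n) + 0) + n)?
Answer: 217156/25 ≈ 8686.2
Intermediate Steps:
k(n) = 2*n/(n² + 7*n) (k(n) = (2*n)/((n² + 6*n) + n) = (2*n)/(n² + 7*n) = 2*n/(n² + 7*n))
(84 + ((k(3) - 8) + 17))² = (84 + ((2/(7 + 3) - 8) + 17))² = (84 + ((2/10 - 8) + 17))² = (84 + ((2*(⅒) - 8) + 17))² = (84 + ((⅕ - 8) + 17))² = (84 + (-39/5 + 17))² = (84 + 46/5)² = (466/5)² = 217156/25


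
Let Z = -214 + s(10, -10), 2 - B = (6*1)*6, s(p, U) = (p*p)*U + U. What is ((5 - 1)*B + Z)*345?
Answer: -469200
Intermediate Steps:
s(p, U) = U + U*p² (s(p, U) = p²*U + U = U*p² + U = U + U*p²)
B = -34 (B = 2 - 6*1*6 = 2 - 6*6 = 2 - 1*36 = 2 - 36 = -34)
Z = -1224 (Z = -214 - 10*(1 + 10²) = -214 - 10*(1 + 100) = -214 - 10*101 = -214 - 1010 = -1224)
((5 - 1)*B + Z)*345 = ((5 - 1)*(-34) - 1224)*345 = (4*(-34) - 1224)*345 = (-136 - 1224)*345 = -1360*345 = -469200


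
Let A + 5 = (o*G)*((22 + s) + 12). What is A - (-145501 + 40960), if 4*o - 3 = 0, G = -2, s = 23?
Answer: 208901/2 ≈ 1.0445e+5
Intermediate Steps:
o = ¾ (o = ¾ + (¼)*0 = ¾ + 0 = ¾ ≈ 0.75000)
A = -181/2 (A = -5 + ((¾)*(-2))*((22 + 23) + 12) = -5 - 3*(45 + 12)/2 = -5 - 3/2*57 = -5 - 171/2 = -181/2 ≈ -90.500)
A - (-145501 + 40960) = -181/2 - (-145501 + 40960) = -181/2 - 1*(-104541) = -181/2 + 104541 = 208901/2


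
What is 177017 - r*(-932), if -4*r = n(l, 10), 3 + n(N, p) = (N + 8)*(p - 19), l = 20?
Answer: 236432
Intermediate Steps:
n(N, p) = -3 + (-19 + p)*(8 + N) (n(N, p) = -3 + (N + 8)*(p - 19) = -3 + (8 + N)*(-19 + p) = -3 + (-19 + p)*(8 + N))
r = 255/4 (r = -(-155 - 19*20 + 8*10 + 20*10)/4 = -(-155 - 380 + 80 + 200)/4 = -¼*(-255) = 255/4 ≈ 63.750)
177017 - r*(-932) = 177017 - 255*(-932)/4 = 177017 - 1*(-59415) = 177017 + 59415 = 236432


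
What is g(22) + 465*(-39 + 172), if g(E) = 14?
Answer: 61859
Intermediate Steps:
g(22) + 465*(-39 + 172) = 14 + 465*(-39 + 172) = 14 + 465*133 = 14 + 61845 = 61859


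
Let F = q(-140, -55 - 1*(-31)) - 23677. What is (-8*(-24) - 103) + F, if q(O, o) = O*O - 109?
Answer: -4097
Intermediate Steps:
q(O, o) = -109 + O² (q(O, o) = O² - 109 = -109 + O²)
F = -4186 (F = (-109 + (-140)²) - 23677 = (-109 + 19600) - 23677 = 19491 - 23677 = -4186)
(-8*(-24) - 103) + F = (-8*(-24) - 103) - 4186 = (192 - 103) - 4186 = 89 - 4186 = -4097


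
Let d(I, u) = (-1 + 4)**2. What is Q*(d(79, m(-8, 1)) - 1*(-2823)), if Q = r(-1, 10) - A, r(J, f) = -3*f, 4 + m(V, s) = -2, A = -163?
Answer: 376656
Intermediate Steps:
m(V, s) = -6 (m(V, s) = -4 - 2 = -6)
d(I, u) = 9 (d(I, u) = 3**2 = 9)
Q = 133 (Q = -3*10 - 1*(-163) = -30 + 163 = 133)
Q*(d(79, m(-8, 1)) - 1*(-2823)) = 133*(9 - 1*(-2823)) = 133*(9 + 2823) = 133*2832 = 376656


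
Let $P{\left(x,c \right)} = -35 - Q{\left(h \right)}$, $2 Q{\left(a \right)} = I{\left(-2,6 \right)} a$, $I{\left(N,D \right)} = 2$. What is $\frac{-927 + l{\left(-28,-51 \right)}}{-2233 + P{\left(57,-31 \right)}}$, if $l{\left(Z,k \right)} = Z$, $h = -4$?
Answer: $\frac{955}{2264} \approx 0.42182$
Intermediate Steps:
$Q{\left(a \right)} = a$ ($Q{\left(a \right)} = \frac{2 a}{2} = a$)
$P{\left(x,c \right)} = -31$ ($P{\left(x,c \right)} = -35 - -4 = -35 + 4 = -31$)
$\frac{-927 + l{\left(-28,-51 \right)}}{-2233 + P{\left(57,-31 \right)}} = \frac{-927 - 28}{-2233 - 31} = - \frac{955}{-2264} = \left(-955\right) \left(- \frac{1}{2264}\right) = \frac{955}{2264}$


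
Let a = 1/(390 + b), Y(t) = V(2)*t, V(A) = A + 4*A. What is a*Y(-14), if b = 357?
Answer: -140/747 ≈ -0.18742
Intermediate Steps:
V(A) = 5*A
Y(t) = 10*t (Y(t) = (5*2)*t = 10*t)
a = 1/747 (a = 1/(390 + 357) = 1/747 ≈ 0.0013387)
a*Y(-14) = (10*(-14))/747 = (1/747)*(-140) = -140/747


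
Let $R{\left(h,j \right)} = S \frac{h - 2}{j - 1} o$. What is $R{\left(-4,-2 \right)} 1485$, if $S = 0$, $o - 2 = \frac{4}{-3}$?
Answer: $0$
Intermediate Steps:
$o = \frac{2}{3}$ ($o = 2 + \frac{4}{-3} = 2 + 4 \left(- \frac{1}{3}\right) = 2 - \frac{4}{3} = \frac{2}{3} \approx 0.66667$)
$R{\left(h,j \right)} = 0$ ($R{\left(h,j \right)} = 0 \frac{h - 2}{j - 1} \cdot \frac{2}{3} = 0 \frac{-2 + h}{-1 + j} \frac{2}{3} = 0 \cdot \frac{2}{3} = 0$)
$R{\left(-4,-2 \right)} 1485 = 0 \cdot 1485 = 0$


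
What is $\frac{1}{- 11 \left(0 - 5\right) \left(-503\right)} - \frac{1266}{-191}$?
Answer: $\frac{35023699}{5284015} \approx 6.6282$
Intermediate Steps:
$\frac{1}{- 11 \left(0 - 5\right) \left(-503\right)} - \frac{1266}{-191} = \frac{1}{\left(-11\right) \left(-5\right)} \left(- \frac{1}{503}\right) - - \frac{1266}{191} = \frac{1}{55} \left(- \frac{1}{503}\right) + \frac{1266}{191} = - \frac{1}{27665} + \frac{1266}{191} = \frac{35023699}{5284015}$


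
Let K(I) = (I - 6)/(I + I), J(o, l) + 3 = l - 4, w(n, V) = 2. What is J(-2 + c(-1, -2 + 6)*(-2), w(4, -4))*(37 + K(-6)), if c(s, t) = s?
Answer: -190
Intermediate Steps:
J(o, l) = -7 + l (J(o, l) = -3 + (l - 4) = -3 + (-4 + l) = -7 + l)
K(I) = (-6 + I)/(2*I) (K(I) = (-6 + I)/((2*I)) = (-6 + I)*(1/(2*I)) = (-6 + I)/(2*I))
J(-2 + c(-1, -2 + 6)*(-2), w(4, -4))*(37 + K(-6)) = (-7 + 2)*(37 + (½)*(-6 - 6)/(-6)) = -5*(37 + (½)*(-⅙)*(-12)) = -5*(37 + 1) = -5*38 = -190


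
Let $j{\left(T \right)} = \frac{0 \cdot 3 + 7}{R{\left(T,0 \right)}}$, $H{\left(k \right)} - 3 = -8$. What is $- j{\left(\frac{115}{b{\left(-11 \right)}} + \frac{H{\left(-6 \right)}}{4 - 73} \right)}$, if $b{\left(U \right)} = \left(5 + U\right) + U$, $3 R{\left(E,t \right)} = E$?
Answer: $\frac{24633}{7850} \approx 3.138$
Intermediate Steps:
$R{\left(E,t \right)} = \frac{E}{3}$
$H{\left(k \right)} = -5$ ($H{\left(k \right)} = 3 - 8 = -5$)
$b{\left(U \right)} = 5 + 2 U$
$j{\left(T \right)} = \frac{21}{T}$ ($j{\left(T \right)} = \frac{0 \cdot 3 + 7}{\frac{1}{3} T} = \left(0 + 7\right) \frac{3}{T} = 7 \frac{3}{T} = \frac{21}{T}$)
$- j{\left(\frac{115}{b{\left(-11 \right)}} + \frac{H{\left(-6 \right)}}{4 - 73} \right)} = - \frac{21}{\frac{115}{5 + 2 \left(-11\right)} - \frac{5}{4 - 73}} = - \frac{21}{\frac{115}{5 - 22} - \frac{5}{-69}} = - \frac{21}{\frac{115}{-17} - - \frac{5}{69}} = - \frac{21}{115 \left(- \frac{1}{17}\right) + \frac{5}{69}} = - \frac{21}{- \frac{115}{17} + \frac{5}{69}} = - \frac{21}{- \frac{7850}{1173}} = - \frac{21 \left(-1173\right)}{7850} = \left(-1\right) \left(- \frac{24633}{7850}\right) = \frac{24633}{7850}$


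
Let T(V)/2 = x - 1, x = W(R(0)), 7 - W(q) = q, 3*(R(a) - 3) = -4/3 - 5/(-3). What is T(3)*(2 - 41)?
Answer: -676/3 ≈ -225.33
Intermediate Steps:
R(a) = 28/9 (R(a) = 3 + (-4/3 - 5/(-3))/3 = 3 + (-4*1/3 - 5*(-1/3))/3 = 3 + (-4/3 + 5/3)/3 = 3 + (1/3)*(1/3) = 3 + 1/9 = 28/9)
W(q) = 7 - q
x = 35/9 (x = 7 - 1*28/9 = 7 - 28/9 = 35/9 ≈ 3.8889)
T(V) = 52/9 (T(V) = 2*(35/9 - 1) = 2*(26/9) = 52/9)
T(3)*(2 - 41) = 52*(2 - 41)/9 = (52/9)*(-39) = -676/3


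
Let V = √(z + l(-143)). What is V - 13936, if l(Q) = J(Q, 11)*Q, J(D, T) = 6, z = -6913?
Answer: -13936 + I*√7771 ≈ -13936.0 + 88.153*I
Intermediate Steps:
l(Q) = 6*Q
V = I*√7771 (V = √(-6913 + 6*(-143)) = √(-6913 - 858) = √(-7771) = I*√7771 ≈ 88.153*I)
V - 13936 = I*√7771 - 13936 = -13936 + I*√7771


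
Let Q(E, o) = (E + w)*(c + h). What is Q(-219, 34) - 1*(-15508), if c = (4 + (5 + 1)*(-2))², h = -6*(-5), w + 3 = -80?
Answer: -12880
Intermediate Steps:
w = -83 (w = -3 - 80 = -83)
h = 30
c = 64 (c = (4 + 6*(-2))² = (4 - 12)² = (-8)² = 64)
Q(E, o) = -7802 + 94*E (Q(E, o) = (E - 83)*(64 + 30) = (-83 + E)*94 = -7802 + 94*E)
Q(-219, 34) - 1*(-15508) = (-7802 + 94*(-219)) - 1*(-15508) = (-7802 - 20586) + 15508 = -28388 + 15508 = -12880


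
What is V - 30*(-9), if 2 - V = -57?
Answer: 329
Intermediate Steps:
V = 59 (V = 2 - 1*(-57) = 2 + 57 = 59)
V - 30*(-9) = 59 - 30*(-9) = 59 + 270 = 329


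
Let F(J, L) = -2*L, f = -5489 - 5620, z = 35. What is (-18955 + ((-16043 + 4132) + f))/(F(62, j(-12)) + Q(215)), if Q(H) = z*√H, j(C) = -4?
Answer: 4600/3607 - 20125*√215/3607 ≈ -80.535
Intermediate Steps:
Q(H) = 35*√H
f = -11109
(-18955 + ((-16043 + 4132) + f))/(F(62, j(-12)) + Q(215)) = (-18955 + ((-16043 + 4132) - 11109))/(-2*(-4) + 35*√215) = (-18955 + (-11911 - 11109))/(8 + 35*√215) = (-18955 - 23020)/(8 + 35*√215) = -41975/(8 + 35*√215)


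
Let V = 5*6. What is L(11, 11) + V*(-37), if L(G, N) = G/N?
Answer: -1109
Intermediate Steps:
V = 30
L(11, 11) + V*(-37) = 11/11 + 30*(-37) = 11*(1/11) - 1110 = 1 - 1110 = -1109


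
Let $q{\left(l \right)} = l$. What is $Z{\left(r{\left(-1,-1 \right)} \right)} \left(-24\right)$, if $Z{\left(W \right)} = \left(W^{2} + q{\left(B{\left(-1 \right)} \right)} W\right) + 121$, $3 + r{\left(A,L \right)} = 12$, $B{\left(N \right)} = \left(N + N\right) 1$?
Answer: $-4416$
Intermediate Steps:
$B{\left(N \right)} = 2 N$ ($B{\left(N \right)} = 2 N 1 = 2 N$)
$r{\left(A,L \right)} = 9$ ($r{\left(A,L \right)} = -3 + 12 = 9$)
$Z{\left(W \right)} = 121 + W^{2} - 2 W$ ($Z{\left(W \right)} = \left(W^{2} + 2 \left(-1\right) W\right) + 121 = \left(W^{2} - 2 W\right) + 121 = 121 + W^{2} - 2 W$)
$Z{\left(r{\left(-1,-1 \right)} \right)} \left(-24\right) = \left(121 + 9^{2} - 18\right) \left(-24\right) = \left(121 + 81 - 18\right) \left(-24\right) = 184 \left(-24\right) = -4416$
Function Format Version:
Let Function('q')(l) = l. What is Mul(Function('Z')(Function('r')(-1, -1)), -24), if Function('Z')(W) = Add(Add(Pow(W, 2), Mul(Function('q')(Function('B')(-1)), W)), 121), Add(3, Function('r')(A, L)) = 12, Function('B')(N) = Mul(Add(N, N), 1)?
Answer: -4416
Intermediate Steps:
Function('B')(N) = Mul(2, N) (Function('B')(N) = Mul(Mul(2, N), 1) = Mul(2, N))
Function('r')(A, L) = 9 (Function('r')(A, L) = Add(-3, 12) = 9)
Function('Z')(W) = Add(121, Pow(W, 2), Mul(-2, W)) (Function('Z')(W) = Add(Add(Pow(W, 2), Mul(Mul(2, -1), W)), 121) = Add(Add(Pow(W, 2), Mul(-2, W)), 121) = Add(121, Pow(W, 2), Mul(-2, W)))
Mul(Function('Z')(Function('r')(-1, -1)), -24) = Mul(Add(121, Pow(9, 2), Mul(-2, 9)), -24) = Mul(Add(121, 81, -18), -24) = Mul(184, -24) = -4416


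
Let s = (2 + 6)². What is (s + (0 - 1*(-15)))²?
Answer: 6241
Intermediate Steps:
s = 64 (s = 8² = 64)
(s + (0 - 1*(-15)))² = (64 + (0 - 1*(-15)))² = (64 + (0 + 15))² = (64 + 15)² = 79² = 6241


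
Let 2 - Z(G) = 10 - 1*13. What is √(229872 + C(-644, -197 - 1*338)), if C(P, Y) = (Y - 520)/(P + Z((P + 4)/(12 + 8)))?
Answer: √10429137673/213 ≈ 479.45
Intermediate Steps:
Z(G) = 5 (Z(G) = 2 - (10 - 1*13) = 2 - (10 - 13) = 2 - 1*(-3) = 2 + 3 = 5)
C(P, Y) = (-520 + Y)/(5 + P) (C(P, Y) = (Y - 520)/(P + 5) = (-520 + Y)/(5 + P))
√(229872 + C(-644, -197 - 1*338)) = √(229872 + (-520 + (-197 - 1*338))/(5 - 644)) = √(229872 + (-520 + (-197 - 338))/(-639)) = √(229872 - (-520 - 535)/639) = √(229872 - 1/639*(-1055)) = √(229872 + 1055/639) = √(146889263/639) = √10429137673/213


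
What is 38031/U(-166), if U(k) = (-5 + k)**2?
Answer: 12677/9747 ≈ 1.3006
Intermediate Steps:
38031/U(-166) = 38031/((-5 - 166)**2) = 38031/((-171)**2) = 38031/29241 = 38031*(1/29241) = 12677/9747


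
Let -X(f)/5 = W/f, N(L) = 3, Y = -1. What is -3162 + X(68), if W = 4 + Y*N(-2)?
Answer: -215021/68 ≈ -3162.1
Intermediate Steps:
W = 1 (W = 4 - 1*3 = 4 - 3 = 1)
X(f) = -5/f
-3162 + X(68) = -3162 - 5/68 = -215021/68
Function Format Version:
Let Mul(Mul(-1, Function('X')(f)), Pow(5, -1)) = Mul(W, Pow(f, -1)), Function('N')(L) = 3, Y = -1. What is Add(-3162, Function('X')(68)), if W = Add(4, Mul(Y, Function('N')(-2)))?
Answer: Rational(-215021, 68) ≈ -3162.1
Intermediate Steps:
W = 1 (W = Add(4, Mul(-1, 3)) = Add(4, -3) = 1)
Function('X')(f) = Mul(-5, Pow(f, -1)) (Function('X')(f) = Mul(-5, Mul(1, Pow(f, -1))) = Mul(-5, Pow(f, -1)))
Add(-3162, Function('X')(68)) = Add(-3162, Mul(-5, Pow(68, -1))) = Add(-3162, Mul(-5, Rational(1, 68))) = Add(-3162, Rational(-5, 68)) = Rational(-215021, 68)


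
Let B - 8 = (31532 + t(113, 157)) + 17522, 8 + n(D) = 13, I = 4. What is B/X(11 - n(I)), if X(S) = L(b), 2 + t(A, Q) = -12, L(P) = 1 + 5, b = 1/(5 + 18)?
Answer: 24524/3 ≈ 8174.7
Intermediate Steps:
b = 1/23 ≈ 0.043478
L(P) = 6
t(A, Q) = -14 (t(A, Q) = -2 - 12 = -14)
n(D) = 5 (n(D) = -8 + 13 = 5)
X(S) = 6
B = 49048 (B = 8 + ((31532 - 14) + 17522) = 8 + (31518 + 17522) = 8 + 49040 = 49048)
B/X(11 - n(I)) = 49048/6 = 49048*(⅙) = 24524/3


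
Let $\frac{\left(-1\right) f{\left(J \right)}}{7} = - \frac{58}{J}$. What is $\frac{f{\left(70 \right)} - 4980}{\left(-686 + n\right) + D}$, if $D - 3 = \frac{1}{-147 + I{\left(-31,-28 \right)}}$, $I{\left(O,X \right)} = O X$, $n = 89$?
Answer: $\frac{17931991}{2141365} \approx 8.3741$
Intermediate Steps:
$f{\left(J \right)} = \frac{406}{J}$ ($f{\left(J \right)} = - 7 \left(- \frac{58}{J}\right) = \frac{406}{J}$)
$D = \frac{2164}{721}$ ($D = 3 + \frac{1}{-147 - -868} = 3 + \frac{1}{-147 + 868} = 3 + \frac{1}{721} = \frac{2164}{721} \approx 3.0014$)
$\frac{f{\left(70 \right)} - 4980}{\left(-686 + n\right) + D} = \frac{\frac{406}{70} - 4980}{\left(-686 + 89\right) + \frac{2164}{721}} = \frac{406 \cdot \frac{1}{70} - 4980}{-597 + \frac{2164}{721}} = \frac{\frac{29}{5} - 4980}{- \frac{428273}{721}} = \left(- \frac{24871}{5}\right) \left(- \frac{721}{428273}\right) = \frac{17931991}{2141365}$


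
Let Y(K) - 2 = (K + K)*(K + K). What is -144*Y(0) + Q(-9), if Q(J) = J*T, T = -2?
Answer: -270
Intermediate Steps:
Q(J) = -2*J (Q(J) = J*(-2) = -2*J)
Y(K) = 2 + 4*K**2 (Y(K) = 2 + (K + K)*(K + K) = 2 + (2*K)*(2*K) = 2 + 4*K**2)
-144*Y(0) + Q(-9) = -144*(2 + 4*0**2) - 2*(-9) = -144*(2 + 4*0) + 18 = -144*(2 + 0) + 18 = -144*2 + 18 = -288 + 18 = -270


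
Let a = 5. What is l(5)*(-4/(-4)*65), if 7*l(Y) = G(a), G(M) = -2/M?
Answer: -26/7 ≈ -3.7143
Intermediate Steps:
l(Y) = -2/35 (l(Y) = (-2/5)/7 = (-2*⅕)/7 = (⅐)*(-⅖) = -2/35)
l(5)*(-4/(-4)*65) = -2*(-4/(-4))*65/35 = -2*(-4*(-¼))*65/35 = -2*65/35 = -2/35*65 = -26/7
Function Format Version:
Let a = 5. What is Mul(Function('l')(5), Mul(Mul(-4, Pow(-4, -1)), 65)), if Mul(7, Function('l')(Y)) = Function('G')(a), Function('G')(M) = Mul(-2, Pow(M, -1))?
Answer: Rational(-26, 7) ≈ -3.7143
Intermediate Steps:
Function('l')(Y) = Rational(-2, 35) (Function('l')(Y) = Mul(Rational(1, 7), Mul(-2, Pow(5, -1))) = Mul(Rational(1, 7), Mul(-2, Rational(1, 5))) = Mul(Rational(1, 7), Rational(-2, 5)) = Rational(-2, 35))
Mul(Function('l')(5), Mul(Mul(-4, Pow(-4, -1)), 65)) = Mul(Rational(-2, 35), Mul(Mul(-4, Pow(-4, -1)), 65)) = Mul(Rational(-2, 35), Mul(Mul(-4, Rational(-1, 4)), 65)) = Mul(Rational(-2, 35), Mul(1, 65)) = Mul(Rational(-2, 35), 65) = Rational(-26, 7)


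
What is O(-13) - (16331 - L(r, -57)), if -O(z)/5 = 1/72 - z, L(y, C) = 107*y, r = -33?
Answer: -1434749/72 ≈ -19927.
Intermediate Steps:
O(z) = -5/72 + 5*z (O(z) = -5*(1/72 - z) = -5/72 + 5*z)
O(-13) - (16331 - L(r, -57)) = (-5/72 + 5*(-13)) - (16331 - 107*(-33)) = (-5/72 - 65) - (16331 - 1*(-3531)) = -4685/72 - (16331 + 3531) = -4685/72 - 1*19862 = -4685/72 - 19862 = -1434749/72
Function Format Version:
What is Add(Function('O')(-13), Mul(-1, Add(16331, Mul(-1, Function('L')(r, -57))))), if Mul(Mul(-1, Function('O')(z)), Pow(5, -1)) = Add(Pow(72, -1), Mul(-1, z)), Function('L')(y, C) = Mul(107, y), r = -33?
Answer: Rational(-1434749, 72) ≈ -19927.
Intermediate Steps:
Function('O')(z) = Add(Rational(-5, 72), Mul(5, z)) (Function('O')(z) = Mul(-5, Add(Pow(72, -1), Mul(-1, z))) = Mul(-5, Add(Rational(1, 72), Mul(-1, z))) = Add(Rational(-5, 72), Mul(5, z)))
Add(Function('O')(-13), Mul(-1, Add(16331, Mul(-1, Function('L')(r, -57))))) = Add(Add(Rational(-5, 72), Mul(5, -13)), Mul(-1, Add(16331, Mul(-1, Mul(107, -33))))) = Add(Add(Rational(-5, 72), -65), Mul(-1, Add(16331, Mul(-1, -3531)))) = Add(Rational(-4685, 72), Mul(-1, Add(16331, 3531))) = Add(Rational(-4685, 72), Mul(-1, 19862)) = Add(Rational(-4685, 72), -19862) = Rational(-1434749, 72)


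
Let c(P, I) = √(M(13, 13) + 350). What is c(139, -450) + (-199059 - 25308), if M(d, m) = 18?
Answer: -224367 + 4*√23 ≈ -2.2435e+5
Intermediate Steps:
c(P, I) = 4*√23 (c(P, I) = √(18 + 350) = √368 = 4*√23)
c(139, -450) + (-199059 - 25308) = 4*√23 + (-199059 - 25308) = 4*√23 - 224367 = -224367 + 4*√23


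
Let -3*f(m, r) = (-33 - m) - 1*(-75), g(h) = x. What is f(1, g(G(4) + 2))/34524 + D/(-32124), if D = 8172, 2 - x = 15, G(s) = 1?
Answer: -70642289/277262244 ≈ -0.25479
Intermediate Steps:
x = -13 (x = 2 - 1*15 = 2 - 15 = -13)
g(h) = -13
f(m, r) = -14 + m/3 (f(m, r) = -((-33 - m) - 1*(-75))/3 = -((-33 - m) + 75)/3 = -(42 - m)/3 = -14 + m/3)
f(1, g(G(4) + 2))/34524 + D/(-32124) = (-14 + (⅓)*1)/34524 + 8172/(-32124) = (-14 + ⅓)*(1/34524) + 8172*(-1/32124) = -41/3*1/34524 - 681/2677 = -41/103572 - 681/2677 = -70642289/277262244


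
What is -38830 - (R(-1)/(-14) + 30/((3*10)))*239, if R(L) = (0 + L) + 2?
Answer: -546727/14 ≈ -39052.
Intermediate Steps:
R(L) = 2 + L (R(L) = L + 2 = 2 + L)
-38830 - (R(-1)/(-14) + 30/((3*10)))*239 = -38830 - ((2 - 1)/(-14) + 30/((3*10)))*239 = -38830 - (1*(-1/14) + 30/30)*239 = -38830 - (-1/14 + 30*(1/30))*239 = -38830 - (-1/14 + 1)*239 = -38830 - 13*239/14 = -38830 - 1*3107/14 = -38830 - 3107/14 = -546727/14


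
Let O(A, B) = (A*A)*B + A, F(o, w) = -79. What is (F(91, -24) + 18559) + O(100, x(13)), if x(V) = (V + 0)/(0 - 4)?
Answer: -13920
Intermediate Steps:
x(V) = -V/4 (x(V) = V/(-4) = V*(-¼) = -V/4)
O(A, B) = A + B*A² (O(A, B) = A²*B + A = B*A² + A = A + B*A²)
(F(91, -24) + 18559) + O(100, x(13)) = (-79 + 18559) + 100*(1 + 100*(-¼*13)) = 18480 + 100*(1 + 100*(-13/4)) = 18480 + 100*(1 - 325) = 18480 + 100*(-324) = 18480 - 32400 = -13920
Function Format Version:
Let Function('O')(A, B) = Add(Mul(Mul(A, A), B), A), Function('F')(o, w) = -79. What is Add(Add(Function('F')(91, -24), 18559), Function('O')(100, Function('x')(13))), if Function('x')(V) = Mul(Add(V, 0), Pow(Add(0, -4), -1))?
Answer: -13920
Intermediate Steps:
Function('x')(V) = Mul(Rational(-1, 4), V) (Function('x')(V) = Mul(V, Pow(-4, -1)) = Mul(V, Rational(-1, 4)) = Mul(Rational(-1, 4), V))
Function('O')(A, B) = Add(A, Mul(B, Pow(A, 2))) (Function('O')(A, B) = Add(Mul(Pow(A, 2), B), A) = Add(Mul(B, Pow(A, 2)), A) = Add(A, Mul(B, Pow(A, 2))))
Add(Add(Function('F')(91, -24), 18559), Function('O')(100, Function('x')(13))) = Add(Add(-79, 18559), Mul(100, Add(1, Mul(100, Mul(Rational(-1, 4), 13))))) = Add(18480, Mul(100, Add(1, Mul(100, Rational(-13, 4))))) = Add(18480, Mul(100, Add(1, -325))) = Add(18480, Mul(100, -324)) = Add(18480, -32400) = -13920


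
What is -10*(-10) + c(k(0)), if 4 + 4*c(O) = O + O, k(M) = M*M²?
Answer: 99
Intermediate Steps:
k(M) = M³
c(O) = -1 + O/2 (c(O) = -1 + (O + O)/4 = -1 + (2*O)/4 = -1 + O/2)
-10*(-10) + c(k(0)) = -10*(-10) + (-1 + (½)*0³) = 100 + (-1 + (½)*0) = 100 + (-1 + 0) = 100 - 1 = 99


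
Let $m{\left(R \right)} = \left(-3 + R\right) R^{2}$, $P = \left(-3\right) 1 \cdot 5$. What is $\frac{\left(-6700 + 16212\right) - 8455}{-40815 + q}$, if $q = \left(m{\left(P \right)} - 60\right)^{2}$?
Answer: $\frac{1057}{16851285} \approx 6.2725 \cdot 10^{-5}$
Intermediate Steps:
$P = -15$ ($P = \left(-3\right) 5 = -15$)
$m{\left(R \right)} = R^{2} \left(-3 + R\right)$
$q = 16892100$ ($q = \left(\left(-15\right)^{2} \left(-3 - 15\right) - 60\right)^{2} = \left(225 \left(-18\right) - 60\right)^{2} = \left(-4050 - 60\right)^{2} = \left(-4110\right)^{2} = 16892100$)
$\frac{\left(-6700 + 16212\right) - 8455}{-40815 + q} = \frac{\left(-6700 + 16212\right) - 8455}{-40815 + 16892100} = \frac{9512 - 8455}{16851285} = 1057 \cdot \frac{1}{16851285} = \frac{1057}{16851285}$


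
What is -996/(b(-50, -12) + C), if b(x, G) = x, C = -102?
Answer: 249/38 ≈ 6.5526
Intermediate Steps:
-996/(b(-50, -12) + C) = -996/(-50 - 102) = -996/(-152) = -1/152*(-996) = 249/38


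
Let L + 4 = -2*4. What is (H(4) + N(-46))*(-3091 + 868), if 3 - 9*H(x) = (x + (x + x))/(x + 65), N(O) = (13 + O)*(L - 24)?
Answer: -60757307/23 ≈ -2.6416e+6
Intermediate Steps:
L = -12 (L = -4 - 2*4 = -4 - 8 = -12)
N(O) = -468 - 36*O (N(O) = (13 + O)*(-12 - 24) = (13 + O)*(-36) = -468 - 36*O)
H(x) = ⅓ - x/(3*(65 + x)) (H(x) = ⅓ - (x + (x + x))/(9*(x + 65)) = ⅓ - (x + 2*x)/(9*(65 + x)) = ⅓ - 3*x/(9*(65 + x)) = ⅓ - x/(3*(65 + x)))
(H(4) + N(-46))*(-3091 + 868) = (65/(3*(65 + 4)) + (-468 - 36*(-46)))*(-3091 + 868) = ((65/3)/69 + (-468 + 1656))*(-2223) = ((65/3)*(1/69) + 1188)*(-2223) = (65/207 + 1188)*(-2223) = (245981/207)*(-2223) = -60757307/23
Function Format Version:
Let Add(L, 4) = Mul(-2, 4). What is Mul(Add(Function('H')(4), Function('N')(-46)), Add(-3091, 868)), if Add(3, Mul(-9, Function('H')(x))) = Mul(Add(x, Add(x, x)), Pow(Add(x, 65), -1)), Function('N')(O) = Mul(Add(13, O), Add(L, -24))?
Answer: Rational(-60757307, 23) ≈ -2.6416e+6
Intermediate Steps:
L = -12 (L = Add(-4, Mul(-2, 4)) = Add(-4, -8) = -12)
Function('N')(O) = Add(-468, Mul(-36, O)) (Function('N')(O) = Mul(Add(13, O), Add(-12, -24)) = Mul(Add(13, O), -36) = Add(-468, Mul(-36, O)))
Function('H')(x) = Add(Rational(1, 3), Mul(Rational(-1, 3), x, Pow(Add(65, x), -1))) (Function('H')(x) = Add(Rational(1, 3), Mul(Rational(-1, 9), Mul(Add(x, Add(x, x)), Pow(Add(x, 65), -1)))) = Add(Rational(1, 3), Mul(Rational(-1, 9), Mul(Add(x, Mul(2, x)), Pow(Add(65, x), -1)))) = Add(Rational(1, 3), Mul(Rational(-1, 9), Mul(Mul(3, x), Pow(Add(65, x), -1)))) = Add(Rational(1, 3), Mul(Rational(-1, 9), Mul(3, x, Pow(Add(65, x), -1)))) = Add(Rational(1, 3), Mul(Rational(-1, 3), x, Pow(Add(65, x), -1))))
Mul(Add(Function('H')(4), Function('N')(-46)), Add(-3091, 868)) = Mul(Add(Mul(Rational(65, 3), Pow(Add(65, 4), -1)), Add(-468, Mul(-36, -46))), Add(-3091, 868)) = Mul(Add(Mul(Rational(65, 3), Pow(69, -1)), Add(-468, 1656)), -2223) = Mul(Add(Mul(Rational(65, 3), Rational(1, 69)), 1188), -2223) = Mul(Add(Rational(65, 207), 1188), -2223) = Mul(Rational(245981, 207), -2223) = Rational(-60757307, 23)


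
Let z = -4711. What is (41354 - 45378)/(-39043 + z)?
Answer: 2012/21877 ≈ 0.091969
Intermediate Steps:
(41354 - 45378)/(-39043 + z) = (41354 - 45378)/(-39043 - 4711) = -4024/(-43754) = -4024*(-1/43754) = 2012/21877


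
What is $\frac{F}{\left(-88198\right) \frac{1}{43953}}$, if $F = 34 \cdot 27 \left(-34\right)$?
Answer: $\frac{685930518}{44099} \approx 15554.0$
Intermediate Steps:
$F = -31212$ ($F = 918 \left(-34\right) = -31212$)
$\frac{F}{\left(-88198\right) \frac{1}{43953}} = - \frac{31212}{\left(-88198\right) \frac{1}{43953}} = - \frac{31212}{- \frac{88198}{43953}} = \left(-31212\right) \left(- \frac{43953}{88198}\right) = \frac{685930518}{44099}$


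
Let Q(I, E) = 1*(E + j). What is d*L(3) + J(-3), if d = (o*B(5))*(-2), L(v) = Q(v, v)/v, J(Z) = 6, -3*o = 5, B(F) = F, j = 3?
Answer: 118/3 ≈ 39.333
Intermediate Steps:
Q(I, E) = 3 + E (Q(I, E) = 1*(E + 3) = 1*(3 + E) = 3 + E)
o = -5/3 (o = -1/3*5 = -5/3 ≈ -1.6667)
L(v) = (3 + v)/v
d = 50/3 (d = -5/3*5*(-2) = -25/3*(-2) = 50/3 ≈ 16.667)
d*L(3) + J(-3) = 50*((3 + 3)/3)/3 + 6 = 50*((1/3)*6)/3 + 6 = (50/3)*2 + 6 = 100/3 + 6 = 118/3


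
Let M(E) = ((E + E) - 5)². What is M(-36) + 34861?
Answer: 40790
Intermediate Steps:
M(E) = (-5 + 2*E)² (M(E) = (2*E - 5)² = (-5 + 2*E)²)
M(-36) + 34861 = (-5 + 2*(-36))² + 34861 = (-5 - 72)² + 34861 = (-77)² + 34861 = 5929 + 34861 = 40790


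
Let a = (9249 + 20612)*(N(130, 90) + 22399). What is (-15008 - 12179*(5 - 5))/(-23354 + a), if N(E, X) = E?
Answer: -15008/672715115 ≈ -2.2310e-5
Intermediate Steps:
a = 672738469 (a = (9249 + 20612)*(130 + 22399) = 29861*22529 = 672738469)
(-15008 - 12179*(5 - 5))/(-23354 + a) = (-15008 - 12179*(5 - 5))/(-23354 + 672738469) = (-15008 - 12179*0)/672715115 = (-15008 + 0)*(1/672715115) = -15008*1/672715115 = -15008/672715115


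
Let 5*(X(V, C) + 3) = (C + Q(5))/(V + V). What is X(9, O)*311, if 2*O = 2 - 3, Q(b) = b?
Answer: -18349/20 ≈ -917.45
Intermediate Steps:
O = -1/2 (O = (2 - 3)/2 = (1/2)*(-1) = -1/2 ≈ -0.50000)
X(V, C) = -3 + (5 + C)/(10*V) (X(V, C) = -3 + ((C + 5)/(V + V))/5 = -3 + ((5 + C)/((2*V)))/5 = -3 + ((5 + C)*(1/(2*V)))/5 = -3 + ((5 + C)/(2*V))/5 = -3 + (5 + C)/(10*V))
X(9, O)*311 = ((1/10)*(5 - 1/2 - 30*9)/9)*311 = ((1/10)*(1/9)*(5 - 1/2 - 270))*311 = ((1/10)*(1/9)*(-531/2))*311 = -59/20*311 = -18349/20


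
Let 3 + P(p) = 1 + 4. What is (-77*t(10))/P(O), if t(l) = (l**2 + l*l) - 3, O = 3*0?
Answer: -15169/2 ≈ -7584.5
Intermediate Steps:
O = 0
t(l) = -3 + 2*l**2 (t(l) = (l**2 + l**2) - 3 = 2*l**2 - 3 = -3 + 2*l**2)
P(p) = 2 (P(p) = -3 + (1 + 4) = -3 + 5 = 2)
(-77*t(10))/P(O) = -77*(-3 + 2*10**2)/2 = -77*(-3 + 2*100)*(1/2) = -77*(-3 + 200)*(1/2) = -77*197*(1/2) = -15169*1/2 = -15169/2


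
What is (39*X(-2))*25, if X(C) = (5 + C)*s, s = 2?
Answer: 5850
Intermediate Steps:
X(C) = 10 + 2*C (X(C) = (5 + C)*2 = 10 + 2*C)
(39*X(-2))*25 = (39*(10 + 2*(-2)))*25 = (39*(10 - 4))*25 = (39*6)*25 = 234*25 = 5850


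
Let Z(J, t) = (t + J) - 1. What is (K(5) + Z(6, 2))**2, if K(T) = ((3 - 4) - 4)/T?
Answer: 36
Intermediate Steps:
K(T) = -5/T (K(T) = (-1 - 4)/T = -5/T)
Z(J, t) = -1 + J + t (Z(J, t) = (J + t) - 1 = -1 + J + t)
(K(5) + Z(6, 2))**2 = (-5/5 + (-1 + 6 + 2))**2 = (-5*1/5 + 7)**2 = (-1 + 7)**2 = 6**2 = 36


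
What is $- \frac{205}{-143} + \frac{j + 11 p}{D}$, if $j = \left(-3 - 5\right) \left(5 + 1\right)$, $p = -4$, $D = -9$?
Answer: $\frac{15001}{1287} \approx 11.656$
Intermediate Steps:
$j = -48$ ($j = \left(-8\right) 6 = -48$)
$- \frac{205}{-143} + \frac{j + 11 p}{D} = - \frac{205}{-143} + \frac{-48 + 11 \left(-4\right)}{-9} = \left(-205\right) \left(- \frac{1}{143}\right) + \left(-48 - 44\right) \left(- \frac{1}{9}\right) = \frac{205}{143} - - \frac{92}{9} = \frac{205}{143} + \frac{92}{9} = \frac{15001}{1287}$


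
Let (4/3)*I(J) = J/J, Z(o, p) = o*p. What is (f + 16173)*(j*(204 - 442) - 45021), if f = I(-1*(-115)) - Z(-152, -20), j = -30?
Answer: -1990078335/4 ≈ -4.9752e+8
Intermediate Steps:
I(J) = ¾ (I(J) = 3*(J/J)/4 = (¾)*1 = ¾)
f = -12157/4 (f = ¾ - (-152)*(-20) = ¾ - 1*3040 = ¾ - 3040 = -12157/4 ≈ -3039.3)
(f + 16173)*(j*(204 - 442) - 45021) = (-12157/4 + 16173)*(-30*(204 - 442) - 45021) = 52535*(-30*(-238) - 45021)/4 = 52535*(7140 - 45021)/4 = (52535/4)*(-37881) = -1990078335/4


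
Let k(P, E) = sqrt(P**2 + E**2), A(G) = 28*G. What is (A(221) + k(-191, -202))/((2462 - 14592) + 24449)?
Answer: 6188/12319 + sqrt(77285)/12319 ≈ 0.52488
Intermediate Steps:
k(P, E) = sqrt(E**2 + P**2)
(A(221) + k(-191, -202))/((2462 - 14592) + 24449) = (28*221 + sqrt((-202)**2 + (-191)**2))/((2462 - 14592) + 24449) = (6188 + sqrt(40804 + 36481))/(-12130 + 24449) = (6188 + sqrt(77285))/12319 = (6188 + sqrt(77285))*(1/12319) = 6188/12319 + sqrt(77285)/12319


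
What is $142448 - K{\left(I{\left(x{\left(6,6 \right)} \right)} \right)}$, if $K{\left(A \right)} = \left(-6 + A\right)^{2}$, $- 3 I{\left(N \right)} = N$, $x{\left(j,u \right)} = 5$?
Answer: $\frac{1281503}{9} \approx 1.4239 \cdot 10^{5}$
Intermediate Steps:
$I{\left(N \right)} = - \frac{N}{3}$
$142448 - K{\left(I{\left(x{\left(6,6 \right)} \right)} \right)} = 142448 - \left(-6 - \frac{5}{3}\right)^{2} = 142448 - \left(- \frac{23}{3}\right)^{2} = 142448 - \frac{529}{9} = \frac{1281503}{9}$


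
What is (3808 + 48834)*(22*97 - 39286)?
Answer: -1955755584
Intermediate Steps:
(3808 + 48834)*(22*97 - 39286) = 52642*(2134 - 39286) = 52642*(-37152) = -1955755584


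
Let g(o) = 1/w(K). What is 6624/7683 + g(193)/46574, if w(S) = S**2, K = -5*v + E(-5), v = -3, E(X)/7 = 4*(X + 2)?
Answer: 489599303873/567873102654 ≈ 0.86216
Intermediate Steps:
E(X) = 56 + 28*X (E(X) = 7*(4*(X + 2)) = 7*(4*(2 + X)) = 7*(8 + 4*X) = 56 + 28*X)
K = -69 (K = -5*(-3) + (56 + 28*(-5)) = 15 + (56 - 140) = 15 - 84 = -69)
g(o) = 1/4761 (g(o) = 1/((-69)**2) = 1/4761)
6624/7683 + g(193)/46574 = 6624/7683 + (1/4761)/46574 = 6624*(1/7683) + (1/4761)*(1/46574) = 2208/2561 + 1/221738814 = 489599303873/567873102654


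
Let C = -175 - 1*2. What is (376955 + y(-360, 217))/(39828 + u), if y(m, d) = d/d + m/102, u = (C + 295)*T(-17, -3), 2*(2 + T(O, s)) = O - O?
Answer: 114432/12019 ≈ 9.5209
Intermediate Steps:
T(O, s) = -2 (T(O, s) = -2 + (O - O)/2 = -2 + (½)*0 = -2 + 0 = -2)
C = -177 (C = -175 - 2 = -177)
u = -236 (u = (-177 + 295)*(-2) = 118*(-2) = -236)
y(m, d) = 1 + m/102 (y(m, d) = 1 + m*(1/102) = 1 + m/102)
(376955 + y(-360, 217))/(39828 + u) = (376955 + (1 + (1/102)*(-360)))/(39828 - 236) = (376955 + (1 - 60/17))/39592 = (376955 - 43/17)*(1/39592) = (6408192/17)*(1/39592) = 114432/12019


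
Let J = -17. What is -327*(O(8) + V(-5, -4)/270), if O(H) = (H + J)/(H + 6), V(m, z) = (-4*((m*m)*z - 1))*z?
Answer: 1365443/630 ≈ 2167.4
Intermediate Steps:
V(m, z) = z*(4 - 4*z*m²) (V(m, z) = (-4*(m²*z - 1))*z = (-4*(z*m² - 1))*z = (-4*(-1 + z*m²))*z = (4 - 4*z*m²)*z = z*(4 - 4*z*m²))
O(H) = (-17 + H)/(6 + H) (O(H) = (H - 17)/(H + 6) = (-17 + H)/(6 + H))
-327*(O(8) + V(-5, -4)/270) = -327*((-17 + 8)/(6 + 8) + (4*(-4)*(1 - 1*(-4)*(-5)²))/270) = -327*(-9/14 + (4*(-4)*(1 - 1*(-4)*25))*(1/270)) = -327*((1/14)*(-9) + (4*(-4)*(1 + 100))*(1/270)) = -327*(-9/14 + (4*(-4)*101)*(1/270)) = -327*(-9/14 - 1616*1/270) = -327*(-9/14 - 808/135) = -327*(-12527/1890) = 1365443/630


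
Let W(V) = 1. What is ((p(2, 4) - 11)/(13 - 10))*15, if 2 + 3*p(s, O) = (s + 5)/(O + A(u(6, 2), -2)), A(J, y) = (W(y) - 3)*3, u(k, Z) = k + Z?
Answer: -385/6 ≈ -64.167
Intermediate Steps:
u(k, Z) = Z + k
A(J, y) = -6 (A(J, y) = (1 - 3)*3 = -2*3 = -6)
p(s, O) = -⅔ + (5 + s)/(3*(-6 + O)) (p(s, O) = -⅔ + ((s + 5)/(O - 6))/3 = -⅔ + ((5 + s)/(-6 + O))/3 = -⅔ + (5 + s)/(3*(-6 + O)))
((p(2, 4) - 11)/(13 - 10))*15 = (((17 + 2 - 2*4)/(3*(-6 + 4)) - 11)/(13 - 10))*15 = (((⅓)*(17 + 2 - 8)/(-2) - 11)/3)*15 = (((⅓)*(-½)*11 - 11)*(⅓))*15 = ((-11/6 - 11)*(⅓))*15 = -77/6*⅓*15 = -77/18*15 = -385/6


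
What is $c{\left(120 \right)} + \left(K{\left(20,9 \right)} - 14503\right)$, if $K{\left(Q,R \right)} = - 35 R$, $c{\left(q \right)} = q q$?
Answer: $-418$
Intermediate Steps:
$c{\left(q \right)} = q^{2}$
$c{\left(120 \right)} + \left(K{\left(20,9 \right)} - 14503\right) = 120^{2} - 14818 = 14400 - 14818 = -418$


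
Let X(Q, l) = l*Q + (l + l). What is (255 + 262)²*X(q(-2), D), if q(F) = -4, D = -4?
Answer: 2138312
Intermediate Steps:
X(Q, l) = 2*l + Q*l (X(Q, l) = Q*l + 2*l = 2*l + Q*l)
(255 + 262)²*X(q(-2), D) = (255 + 262)²*(-4*(2 - 4)) = 517²*(-4*(-2)) = 267289*8 = 2138312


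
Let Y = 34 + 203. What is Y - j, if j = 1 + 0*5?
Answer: 236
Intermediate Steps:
j = 1 (j = 1 + 0 = 1)
Y = 237
Y - j = 237 - 1*1 = 237 - 1 = 236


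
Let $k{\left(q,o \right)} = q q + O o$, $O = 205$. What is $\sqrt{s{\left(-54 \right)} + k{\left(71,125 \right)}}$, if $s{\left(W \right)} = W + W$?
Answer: $\sqrt{30558} \approx 174.81$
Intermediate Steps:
$s{\left(W \right)} = 2 W$
$k{\left(q,o \right)} = q^{2} + 205 o$ ($k{\left(q,o \right)} = q q + 205 o = q^{2} + 205 o$)
$\sqrt{s{\left(-54 \right)} + k{\left(71,125 \right)}} = \sqrt{2 \left(-54\right) + \left(71^{2} + 205 \cdot 125\right)} = \sqrt{-108 + \left(5041 + 25625\right)} = \sqrt{-108 + 30666} = \sqrt{30558}$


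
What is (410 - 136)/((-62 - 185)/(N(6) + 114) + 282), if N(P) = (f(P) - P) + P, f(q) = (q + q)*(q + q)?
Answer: 70692/72509 ≈ 0.97494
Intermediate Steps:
f(q) = 4*q² (f(q) = (2*q)*(2*q) = 4*q²)
N(P) = 4*P² (N(P) = (4*P² - P) + P = (-P + 4*P²) + P = 4*P²)
(410 - 136)/((-62 - 185)/(N(6) + 114) + 282) = (410 - 136)/((-62 - 185)/(4*6² + 114) + 282) = 274/(-247/(4*36 + 114) + 282) = 274/(-247/(144 + 114) + 282) = 274/(-247/258 + 282) = 274/(72509/258) = 274*(258/72509) = 70692/72509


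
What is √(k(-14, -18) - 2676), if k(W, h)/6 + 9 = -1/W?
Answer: 3*I*√14861/7 ≈ 52.245*I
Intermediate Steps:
k(W, h) = -54 - 6/W (k(W, h) = -54 + 6*(-1/W) = -54 - 6/W)
√(k(-14, -18) - 2676) = √((-54 - 6/(-14)) - 2676) = √((-54 - 6*(-1/14)) - 2676) = √((-54 + 3/7) - 2676) = √(-375/7 - 2676) = √(-19107/7) = 3*I*√14861/7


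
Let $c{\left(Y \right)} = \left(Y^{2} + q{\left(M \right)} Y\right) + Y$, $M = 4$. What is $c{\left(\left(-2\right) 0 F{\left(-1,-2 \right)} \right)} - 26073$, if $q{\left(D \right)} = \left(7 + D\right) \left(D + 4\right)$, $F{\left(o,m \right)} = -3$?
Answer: $-26073$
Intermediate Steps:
$q{\left(D \right)} = \left(4 + D\right) \left(7 + D\right)$ ($q{\left(D \right)} = \left(7 + D\right) \left(4 + D\right) = \left(4 + D\right) \left(7 + D\right)$)
$c{\left(Y \right)} = Y^{2} + 89 Y$ ($c{\left(Y \right)} = \left(Y^{2} + \left(28 + 4^{2} + 11 \cdot 4\right) Y\right) + Y = \left(Y^{2} + \left(28 + 16 + 44\right) Y\right) + Y = \left(Y^{2} + 88 Y\right) + Y = Y^{2} + 89 Y$)
$c{\left(\left(-2\right) 0 F{\left(-1,-2 \right)} \right)} - 26073 = \left(-2\right) 0 \left(-3\right) \left(89 + \left(-2\right) 0 \left(-3\right)\right) - 26073 = 0 \left(-3\right) \left(89 + 0 \left(-3\right)\right) - 26073 = 0 \left(89 + 0\right) - 26073 = 0 \cdot 89 - 26073 = 0 - 26073 = -26073$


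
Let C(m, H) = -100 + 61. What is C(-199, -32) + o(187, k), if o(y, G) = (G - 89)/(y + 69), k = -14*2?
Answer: -10101/256 ≈ -39.457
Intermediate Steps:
C(m, H) = -39
k = -28
o(y, G) = (-89 + G)/(69 + y)
C(-199, -32) + o(187, k) = -39 + (-89 - 28)/(69 + 187) = -39 - 117/256 = -10101/256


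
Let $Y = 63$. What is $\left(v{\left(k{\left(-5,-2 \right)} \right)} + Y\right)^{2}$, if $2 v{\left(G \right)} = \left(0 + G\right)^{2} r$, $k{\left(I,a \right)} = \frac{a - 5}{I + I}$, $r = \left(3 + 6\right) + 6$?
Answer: $\frac{7112889}{1600} \approx 4445.6$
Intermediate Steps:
$r = 15$ ($r = 9 + 6 = 15$)
$k{\left(I,a \right)} = \frac{-5 + a}{2 I}$
$v{\left(G \right)} = \frac{15 G^{2}}{2}$ ($v{\left(G \right)} = \frac{\left(0 + G\right)^{2} \cdot 15}{2} = \frac{G^{2} \cdot 15}{2} = \frac{15 G^{2}}{2}$)
$\left(v{\left(k{\left(-5,-2 \right)} \right)} + Y\right)^{2} = \left(\frac{15 \left(\frac{-5 - 2}{2 \left(-5\right)}\right)^{2}}{2} + 63\right)^{2} = \left(\frac{15 \left(\frac{1}{2} \left(- \frac{1}{5}\right) \left(-7\right)\right)^{2}}{2} + 63\right)^{2} = \left(\frac{15 \left(\frac{7}{10}\right)^{2}}{2} + 63\right)^{2} = \left(\frac{15}{2} \cdot \frac{49}{100} + 63\right)^{2} = \left(\frac{147}{40} + 63\right)^{2} = \left(\frac{2667}{40}\right)^{2} = \frac{7112889}{1600}$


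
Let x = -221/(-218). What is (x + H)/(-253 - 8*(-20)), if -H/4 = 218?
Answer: 6125/654 ≈ 9.3654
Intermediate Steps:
H = -872 (H = -4*218 = -872)
x = 221/218 (x = -221*(-1/218) = 221/218 ≈ 1.0138)
(x + H)/(-253 - 8*(-20)) = (221/218 - 872)/(-253 - 8*(-20)) = -189875/(218*(-253 + 160)) = -189875/218/(-93) = -189875/218*(-1/93) = 6125/654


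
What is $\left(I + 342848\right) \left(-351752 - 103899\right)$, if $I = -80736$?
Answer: $-119431594912$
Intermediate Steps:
$\left(I + 342848\right) \left(-351752 - 103899\right) = \left(-80736 + 342848\right) \left(-351752 - 103899\right) = 262112 \left(-351752 - 103899\right) = 262112 \left(-455651\right) = -119431594912$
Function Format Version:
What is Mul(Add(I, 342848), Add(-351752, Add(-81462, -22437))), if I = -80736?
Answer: -119431594912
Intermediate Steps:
Mul(Add(I, 342848), Add(-351752, Add(-81462, -22437))) = Mul(Add(-80736, 342848), Add(-351752, Add(-81462, -22437))) = Mul(262112, Add(-351752, -103899)) = Mul(262112, -455651) = -119431594912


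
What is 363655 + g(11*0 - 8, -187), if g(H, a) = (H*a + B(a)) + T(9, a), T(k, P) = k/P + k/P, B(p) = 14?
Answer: 68285837/187 ≈ 3.6517e+5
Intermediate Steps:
T(k, P) = 2*k/P
g(H, a) = 14 + 18/a + H*a (g(H, a) = (H*a + 14) + 2*9/a = (14 + H*a) + 18/a = 14 + 18/a + H*a)
363655 + g(11*0 - 8, -187) = 363655 + (14 + 18/(-187) + (11*0 - 8)*(-187)) = 363655 + (14 + 18*(-1/187) + (0 - 8)*(-187)) = 363655 + (14 - 18/187 - 8*(-187)) = 363655 + (14 - 18/187 + 1496) = 363655 + 282352/187 = 68285837/187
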